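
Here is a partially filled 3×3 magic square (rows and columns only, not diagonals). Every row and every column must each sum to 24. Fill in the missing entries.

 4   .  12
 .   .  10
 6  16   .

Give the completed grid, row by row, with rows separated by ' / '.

4 8 12 / 14 0 10 / 6 16 2

Using row 1: 4 + 12 + ? → (1,2) = 24 − 16 = 8.
Using row 3: 6 + 16 + ? → (3,3) = 24 − 22 = 2.
From column 1, 24 − (4 + 6) gives (2,1) = 14.
Column 2 needs 24; the known cells sum to 24, so (2,2) = 0.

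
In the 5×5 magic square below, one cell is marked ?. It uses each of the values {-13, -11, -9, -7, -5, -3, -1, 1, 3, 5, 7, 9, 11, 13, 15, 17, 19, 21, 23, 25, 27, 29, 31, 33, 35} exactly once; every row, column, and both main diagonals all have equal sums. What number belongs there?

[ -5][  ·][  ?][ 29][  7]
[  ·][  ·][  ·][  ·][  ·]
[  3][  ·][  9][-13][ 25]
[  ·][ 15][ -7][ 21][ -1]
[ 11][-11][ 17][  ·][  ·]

1

The 25 entries sum to 275, so each line sums to 275/5 = 55.
From row 3, 55 − (3 + 9 + (-13) + 25) gives (3,2) = 31.
Row 4: 15 + (-7) + 21 + (-1) + ? = 55, so (4,1) = 27.
The remaining cell in column 1 is (2,1) = 55 − 36 = 19.
Anti-diagonal needs 55; the known cells sum to 42, so (2,4) = 13.
From column 4, 55 − (29 + 13 + (-13) + 21) gives (5,4) = 5.
Row 5 needs 55; the known cells sum to 22, so (5,5) = 33.
Column 5 needs 55; the known cells sum to 64, so (2,5) = -9.
From main diagonal, 55 − (-5 + 9 + 21 + 33) gives (2,2) = -3.
The remaining cell in row 2 is (2,3) = 55 − 20 = 35.
Column 2 needs 55; the known cells sum to 32, so (1,2) = 23.
Column 3 needs 55; the known cells sum to 54, so (1,3) = 1.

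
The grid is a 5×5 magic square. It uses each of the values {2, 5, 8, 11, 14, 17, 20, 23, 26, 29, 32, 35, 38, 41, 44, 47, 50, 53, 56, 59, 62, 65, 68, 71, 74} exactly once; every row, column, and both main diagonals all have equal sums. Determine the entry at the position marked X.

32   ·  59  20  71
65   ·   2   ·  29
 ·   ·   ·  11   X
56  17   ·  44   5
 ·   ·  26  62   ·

47

The 25 entries sum to 950, so each line sums to 950/5 = 190.
Row 1 must total 190; the given cells sum to 182, so (1,2) = 8.
Row 4 needs 190; the known cells sum to 122, so (4,3) = 68.
Using column 3: 59 + 2 + 68 + 26 + ? → (3,3) = 190 − 155 = 35.
Column 4: 20 + 11 + 44 + 62 + ? = 190, so (2,4) = 53.
Anti-diagonal needs 190; the known cells sum to 176, so (5,1) = 14.
Row 2 must total 190; the given cells sum to 149, so (2,2) = 41.
Using column 1: 32 + 65 + 56 + 14 + ? → (3,1) = 190 − 167 = 23.
Main diagonal must total 190; the given cells sum to 152, so (5,5) = 38.
The remaining cell in row 5 is (5,2) = 190 − 140 = 50.
Column 2 needs 190; the known cells sum to 116, so (3,2) = 74.
Column 5: 71 + 29 + 5 + 38 + ? = 190, so (3,5) = 47.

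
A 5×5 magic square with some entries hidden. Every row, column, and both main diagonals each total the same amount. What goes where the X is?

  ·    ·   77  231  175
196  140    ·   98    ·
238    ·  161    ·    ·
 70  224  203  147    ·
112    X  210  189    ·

Anti-diagonal is complete and sums to 770; that is the magic constant.
The remaining cell in row 4 is (4,5) = 770 − 644 = 126.
The remaining cell in column 1 is (1,1) = 770 − 616 = 154.
From column 3, 770 − (77 + 161 + 203 + 210) gives (2,3) = 119.
From column 4, 770 − (231 + 98 + 147 + 189) gives (3,4) = 105.
Main diagonal: 154 + 140 + 161 + 147 + ? = 770, so (5,5) = 168.
The remaining cell in row 1 is (1,2) = 770 − 637 = 133.
The remaining cell in row 2 is (2,5) = 770 − 553 = 217.
The remaining cell in row 5 is (5,2) = 770 − 679 = 91.

91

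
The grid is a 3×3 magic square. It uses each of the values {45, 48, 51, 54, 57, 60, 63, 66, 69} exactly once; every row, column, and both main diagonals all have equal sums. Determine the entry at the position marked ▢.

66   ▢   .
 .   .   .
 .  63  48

51

The 9 entries sum to 513, so each line sums to 513/3 = 171.
The remaining cell in row 3 is (3,1) = 171 − 111 = 60.
From column 1, 171 − (66 + 60) gives (2,1) = 45.
Main diagonal needs 171; the known cells sum to 114, so (2,2) = 57.
Anti-diagonal needs 171; the known cells sum to 117, so (1,3) = 54.
Row 1 needs 171; the known cells sum to 120, so (1,2) = 51.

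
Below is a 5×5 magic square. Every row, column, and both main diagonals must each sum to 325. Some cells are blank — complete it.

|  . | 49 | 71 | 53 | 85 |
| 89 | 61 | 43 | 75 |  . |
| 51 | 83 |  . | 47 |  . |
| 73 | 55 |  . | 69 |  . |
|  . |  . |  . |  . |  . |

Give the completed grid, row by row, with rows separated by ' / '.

67 49 71 53 85 / 89 61 43 75 57 / 51 83 65 47 79 / 73 55 87 69 41 / 45 77 59 81 63

Using row 1: 49 + 71 + 53 + 85 + ? → (1,1) = 325 − 258 = 67.
Row 2 needs 325; the known cells sum to 268, so (2,5) = 57.
Using column 1: 67 + 89 + 51 + 73 + ? → (5,1) = 325 − 280 = 45.
Column 2: 49 + 61 + 83 + 55 + ? = 325, so (5,2) = 77.
The remaining cell in column 4 is (5,4) = 325 − 244 = 81.
From anti-diagonal, 325 − (85 + 75 + 55 + 45) gives (3,3) = 65.
Using row 3: 51 + 83 + 65 + 47 + ? → (3,5) = 325 − 246 = 79.
Main diagonal must total 325; the given cells sum to 262, so (5,5) = 63.
Using row 5: 45 + 77 + 81 + 63 + ? → (5,3) = 325 − 266 = 59.
Column 3 must total 325; the given cells sum to 238, so (4,3) = 87.
Column 5 must total 325; the given cells sum to 284, so (4,5) = 41.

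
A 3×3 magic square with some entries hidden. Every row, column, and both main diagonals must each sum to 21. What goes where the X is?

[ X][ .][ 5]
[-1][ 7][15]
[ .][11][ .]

The remaining cell in column 2 is (1,2) = 21 − 18 = 3.
Column 3 must total 21; the given cells sum to 20, so (3,3) = 1.
Main diagonal needs 21; the known cells sum to 8, so (1,1) = 13.

13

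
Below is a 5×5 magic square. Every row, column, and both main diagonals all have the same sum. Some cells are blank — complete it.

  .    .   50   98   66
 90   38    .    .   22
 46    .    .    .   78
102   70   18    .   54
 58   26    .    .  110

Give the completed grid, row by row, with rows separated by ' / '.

Column 5 is already complete: 66 + 22 + 78 + 54 + 110 = 330, so that is the magic constant.
Row 4 must total 330; the given cells sum to 244, so (4,4) = 86.
Column 1 must total 330; the given cells sum to 296, so (1,1) = 34.
Using main diagonal: 34 + 38 + 86 + 110 + ? → (3,3) = 330 − 268 = 62.
From anti-diagonal, 330 − (66 + 62 + 70 + 58) gives (2,4) = 74.
The remaining cell in row 1 is (1,2) = 330 − 248 = 82.
Row 2: 90 + 38 + 74 + 22 + ? = 330, so (2,3) = 106.
Using column 2: 82 + 38 + 70 + 26 + ? → (3,2) = 330 − 216 = 114.
Column 3: 50 + 106 + 62 + 18 + ? = 330, so (5,3) = 94.
From row 3, 330 − (46 + 114 + 62 + 78) gives (3,4) = 30.
Row 5 needs 330; the known cells sum to 288, so (5,4) = 42.

34 82 50 98 66 / 90 38 106 74 22 / 46 114 62 30 78 / 102 70 18 86 54 / 58 26 94 42 110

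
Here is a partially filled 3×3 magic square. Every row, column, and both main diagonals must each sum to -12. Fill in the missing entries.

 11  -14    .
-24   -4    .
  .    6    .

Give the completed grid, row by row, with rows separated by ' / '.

11 -14 -9 / -24 -4 16 / 1 6 -19

The remaining cell in row 1 is (1,3) = -12 − (-3) = -9.
Row 2 needs -12; the known cells sum to -28, so (2,3) = 16.
Column 1 needs -12; the known cells sum to -13, so (3,1) = 1.
Column 3: -9 + 16 + ? = -12, so (3,3) = -19.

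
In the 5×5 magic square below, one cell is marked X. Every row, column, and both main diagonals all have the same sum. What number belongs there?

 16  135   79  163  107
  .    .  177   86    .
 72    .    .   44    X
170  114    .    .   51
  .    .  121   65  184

Row 1 is complete and sums to 500; that is the magic constant.
Column 4 must total 500; the given cells sum to 358, so (4,4) = 142.
Row 4 needs 500; the known cells sum to 477, so (4,3) = 23.
The remaining cell in column 3 is (3,3) = 500 − 400 = 100.
The remaining cell in main diagonal is (2,2) = 500 − 442 = 58.
Using anti-diagonal: 107 + 86 + 100 + 114 + ? → (5,1) = 500 − 407 = 93.
The remaining cell in row 5 is (5,2) = 500 − 463 = 37.
From column 1, 500 − (16 + 72 + 170 + 93) gives (2,1) = 149.
Column 2 needs 500; the known cells sum to 344, so (3,2) = 156.
From row 2, 500 − (149 + 58 + 177 + 86) gives (2,5) = 30.
The remaining cell in row 3 is (3,5) = 500 − 372 = 128.

128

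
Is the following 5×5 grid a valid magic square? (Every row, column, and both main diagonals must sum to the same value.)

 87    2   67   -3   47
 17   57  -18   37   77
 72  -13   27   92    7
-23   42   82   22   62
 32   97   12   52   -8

Row 1: 87 + 2 + 67 + (-3) + 47 = 200.
Row 2: 17 + 57 + (-18) + 37 + 77 = 170.
Row 3: 72 + (-13) + 27 + 92 + 7 = 185.
Row 4: -23 + 42 + 82 + 22 + 62 = 185.
Row 5: 32 + 97 + 12 + 52 + (-8) = 185.
Column 1: 87 + 17 + 72 + (-23) + 32 = 185.
Column 2: 2 + 57 + (-13) + 42 + 97 = 185.
Column 3: 67 + (-18) + 27 + 82 + 12 = 170.
Column 4: -3 + 37 + 92 + 22 + 52 = 200.
Column 5: 47 + 77 + 7 + 62 + (-8) = 185.
Main diagonal: 87 + 57 + 27 + 22 + (-8) = 185.
Anti-diagonal: 47 + 37 + 27 + 42 + 32 = 185.

No — anti-diagonal sums to 185 but row 2 sums to 170.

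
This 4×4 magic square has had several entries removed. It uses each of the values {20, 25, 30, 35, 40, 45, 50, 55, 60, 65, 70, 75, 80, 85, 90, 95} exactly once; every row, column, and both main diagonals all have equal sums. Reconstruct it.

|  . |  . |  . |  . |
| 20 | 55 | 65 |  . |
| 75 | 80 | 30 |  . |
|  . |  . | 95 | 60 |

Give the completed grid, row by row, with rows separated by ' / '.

The 16 entries sum to 920, so each line sums to 920/4 = 230.
Using row 2: 20 + 55 + 65 + ? → (2,4) = 230 − 140 = 90.
Using row 3: 75 + 80 + 30 + ? → (3,4) = 230 − 185 = 45.
The remaining cell in column 3 is (1,3) = 230 − 190 = 40.
From column 4, 230 − (90 + 45 + 60) gives (1,4) = 35.
Using main diagonal: 55 + 30 + 60 + ? → (1,1) = 230 − 145 = 85.
Anti-diagonal needs 230; the known cells sum to 180, so (4,1) = 50.
Row 1: 85 + 40 + 35 + ? = 230, so (1,2) = 70.
Using row 4: 50 + 95 + 60 + ? → (4,2) = 230 − 205 = 25.

85 70 40 35 / 20 55 65 90 / 75 80 30 45 / 50 25 95 60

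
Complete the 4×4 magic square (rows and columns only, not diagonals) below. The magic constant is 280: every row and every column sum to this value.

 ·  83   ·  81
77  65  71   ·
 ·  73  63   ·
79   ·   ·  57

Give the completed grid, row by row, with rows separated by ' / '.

Row 2 needs 280; the known cells sum to 213, so (2,4) = 67.
Column 2: 83 + 65 + 73 + ? = 280, so (4,2) = 59.
Column 4 needs 280; the known cells sum to 205, so (3,4) = 75.
Row 3 needs 280; the known cells sum to 211, so (3,1) = 69.
Using row 4: 79 + 59 + 57 + ? → (4,3) = 280 − 195 = 85.
From column 1, 280 − (77 + 69 + 79) gives (1,1) = 55.
Column 3 needs 280; the known cells sum to 219, so (1,3) = 61.

55 83 61 81 / 77 65 71 67 / 69 73 63 75 / 79 59 85 57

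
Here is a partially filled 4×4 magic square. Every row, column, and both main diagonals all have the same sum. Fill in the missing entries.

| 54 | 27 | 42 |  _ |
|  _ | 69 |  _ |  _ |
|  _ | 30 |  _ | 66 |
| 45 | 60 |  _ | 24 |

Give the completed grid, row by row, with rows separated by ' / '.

54 27 42 63 / 36 69 48 33 / 51 30 39 66 / 45 60 57 24

Column 2 is already complete: 27 + 69 + 30 + 60 = 186, so that is the magic constant.
From row 1, 186 − (54 + 27 + 42) gives (1,4) = 63.
Using row 4: 45 + 60 + 24 + ? → (4,3) = 186 − 129 = 57.
Column 4: 63 + 66 + 24 + ? = 186, so (2,4) = 33.
From main diagonal, 186 − (54 + 69 + 24) gives (3,3) = 39.
Anti-diagonal needs 186; the known cells sum to 138, so (2,3) = 48.
Row 2 needs 186; the known cells sum to 150, so (2,1) = 36.
From row 3, 186 − (30 + 39 + 66) gives (3,1) = 51.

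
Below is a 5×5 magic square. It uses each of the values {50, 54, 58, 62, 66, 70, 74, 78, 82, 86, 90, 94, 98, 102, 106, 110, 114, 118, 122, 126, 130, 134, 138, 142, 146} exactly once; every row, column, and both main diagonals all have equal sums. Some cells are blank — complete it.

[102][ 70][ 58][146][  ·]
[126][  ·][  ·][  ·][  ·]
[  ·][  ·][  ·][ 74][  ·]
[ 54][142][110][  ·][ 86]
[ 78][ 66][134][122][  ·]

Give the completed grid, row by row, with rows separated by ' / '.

102 70 58 146 114 / 126 94 82 50 138 / 130 118 106 74 62 / 54 142 110 98 86 / 78 66 134 122 90

The 25 entries sum to 2450, so each line sums to 2450/5 = 490.
The remaining cell in row 1 is (1,5) = 490 − 376 = 114.
From row 4, 490 − (54 + 142 + 110 + 86) gives (4,4) = 98.
Using row 5: 78 + 66 + 134 + 122 + ? → (5,5) = 490 − 400 = 90.
The remaining cell in column 1 is (3,1) = 490 − 360 = 130.
Column 4 needs 490; the known cells sum to 440, so (2,4) = 50.
From anti-diagonal, 490 − (114 + 50 + 142 + 78) gives (3,3) = 106.
Using column 3: 58 + 106 + 110 + 134 + ? → (2,3) = 490 − 408 = 82.
Main diagonal needs 490; the known cells sum to 396, so (2,2) = 94.
Row 2: 126 + 94 + 82 + 50 + ? = 490, so (2,5) = 138.
Column 2 must total 490; the given cells sum to 372, so (3,2) = 118.
Column 5 needs 490; the known cells sum to 428, so (3,5) = 62.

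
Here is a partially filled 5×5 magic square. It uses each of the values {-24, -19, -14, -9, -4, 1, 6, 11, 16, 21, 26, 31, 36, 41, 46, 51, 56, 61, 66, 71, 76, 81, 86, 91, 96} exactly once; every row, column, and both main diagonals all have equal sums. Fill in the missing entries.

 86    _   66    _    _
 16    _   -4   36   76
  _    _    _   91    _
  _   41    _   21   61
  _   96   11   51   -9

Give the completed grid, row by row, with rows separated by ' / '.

86 1 66 -19 46 / 16 56 -4 36 76 / 71 -14 26 91 6 / -24 41 81 21 61 / 31 96 11 51 -9

The 25 entries sum to 900, so each line sums to 900/5 = 180.
The remaining cell in row 2 is (2,2) = 180 − 124 = 56.
Row 5: 96 + 11 + 51 + (-9) + ? = 180, so (5,1) = 31.
Column 4: 36 + 91 + 21 + 51 + ? = 180, so (1,4) = -19.
Main diagonal must total 180; the given cells sum to 154, so (3,3) = 26.
Using anti-diagonal: 36 + 26 + 41 + 31 + ? → (1,5) = 180 − 134 = 46.
Row 1: 86 + 66 + (-19) + 46 + ? = 180, so (1,2) = 1.
From column 2, 180 − (1 + 56 + 41 + 96) gives (3,2) = -14.
The remaining cell in column 3 is (4,3) = 180 − 99 = 81.
Column 5 must total 180; the given cells sum to 174, so (3,5) = 6.
Row 3: -14 + 26 + 91 + 6 + ? = 180, so (3,1) = 71.
From row 4, 180 − (41 + 81 + 21 + 61) gives (4,1) = -24.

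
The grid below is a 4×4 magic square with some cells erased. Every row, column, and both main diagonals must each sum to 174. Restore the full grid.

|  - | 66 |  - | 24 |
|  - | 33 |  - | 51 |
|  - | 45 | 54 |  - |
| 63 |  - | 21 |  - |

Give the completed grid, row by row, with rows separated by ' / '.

Column 2 needs 174; the known cells sum to 144, so (4,2) = 30.
Anti-diagonal must total 174; the given cells sum to 132, so (2,3) = 42.
Row 2 must total 174; the given cells sum to 126, so (2,1) = 48.
The remaining cell in row 4 is (4,4) = 174 − 114 = 60.
The remaining cell in column 3 is (1,3) = 174 − 117 = 57.
From column 4, 174 − (24 + 51 + 60) gives (3,4) = 39.
From main diagonal, 174 − (33 + 54 + 60) gives (1,1) = 27.
Row 3: 45 + 54 + 39 + ? = 174, so (3,1) = 36.

27 66 57 24 / 48 33 42 51 / 36 45 54 39 / 63 30 21 60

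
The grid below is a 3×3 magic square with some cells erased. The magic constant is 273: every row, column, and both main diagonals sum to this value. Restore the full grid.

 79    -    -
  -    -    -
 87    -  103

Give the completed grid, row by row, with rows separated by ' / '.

79 99 95 / 107 91 75 / 87 83 103

Using row 3: 87 + 103 + ? → (3,2) = 273 − 190 = 83.
Column 1 needs 273; the known cells sum to 166, so (2,1) = 107.
The remaining cell in main diagonal is (2,2) = 273 − 182 = 91.
Anti-diagonal: 91 + 87 + ? = 273, so (1,3) = 95.
Using row 1: 79 + 95 + ? → (1,2) = 273 − 174 = 99.
Using row 2: 107 + 91 + ? → (2,3) = 273 − 198 = 75.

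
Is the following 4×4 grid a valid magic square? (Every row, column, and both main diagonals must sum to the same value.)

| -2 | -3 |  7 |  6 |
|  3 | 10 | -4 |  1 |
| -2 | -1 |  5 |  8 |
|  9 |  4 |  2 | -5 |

No — row 3 sums to 10 but row 1 sums to 8.

Row 1: -2 + (-3) + 7 + 6 = 8.
Row 2: 3 + 10 + (-4) + 1 = 10.
Row 3: -2 + (-1) + 5 + 8 = 10.
Row 4: 9 + 4 + 2 + (-5) = 10.
Column 1: -2 + 3 + (-2) + 9 = 8.
Column 2: -3 + 10 + (-1) + 4 = 10.
Column 3: 7 + (-4) + 5 + 2 = 10.
Column 4: 6 + 1 + 8 + (-5) = 10.
Main diagonal: -2 + 10 + 5 + (-5) = 8.
Anti-diagonal: 6 + (-4) + (-1) + 9 = 10.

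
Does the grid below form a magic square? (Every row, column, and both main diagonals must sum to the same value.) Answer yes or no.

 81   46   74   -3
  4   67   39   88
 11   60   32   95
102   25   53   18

Yes

Row 1: 81 + 46 + 74 + (-3) = 198.
Row 2: 4 + 67 + 39 + 88 = 198.
Row 3: 11 + 60 + 32 + 95 = 198.
Row 4: 102 + 25 + 53 + 18 = 198.
Column 1: 81 + 4 + 11 + 102 = 198.
Column 2: 46 + 67 + 60 + 25 = 198.
Column 3: 74 + 39 + 32 + 53 = 198.
Column 4: -3 + 88 + 95 + 18 = 198.
Main diagonal: 81 + 67 + 32 + 18 = 198.
Anti-diagonal: -3 + 39 + 60 + 102 = 198.
All lines sum to 198.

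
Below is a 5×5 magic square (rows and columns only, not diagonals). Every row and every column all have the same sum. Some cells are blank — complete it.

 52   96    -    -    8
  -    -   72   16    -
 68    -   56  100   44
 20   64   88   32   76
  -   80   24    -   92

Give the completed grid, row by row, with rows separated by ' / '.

52 96 40 84 8 / 104 28 72 16 60 / 68 12 56 100 44 / 20 64 88 32 76 / 36 80 24 48 92

Row 4 is already complete: 20 + 64 + 88 + 32 + 76 = 280, so that is the magic constant.
Row 3 needs 280; the known cells sum to 268, so (3,2) = 12.
Column 2: 96 + 12 + 64 + 80 + ? = 280, so (2,2) = 28.
Using column 3: 72 + 56 + 88 + 24 + ? → (1,3) = 280 − 240 = 40.
Column 5 needs 280; the known cells sum to 220, so (2,5) = 60.
From row 1, 280 − (52 + 96 + 40 + 8) gives (1,4) = 84.
Using row 2: 28 + 72 + 16 + 60 + ? → (2,1) = 280 − 176 = 104.
The remaining cell in column 1 is (5,1) = 280 − 244 = 36.
Column 4: 84 + 16 + 100 + 32 + ? = 280, so (5,4) = 48.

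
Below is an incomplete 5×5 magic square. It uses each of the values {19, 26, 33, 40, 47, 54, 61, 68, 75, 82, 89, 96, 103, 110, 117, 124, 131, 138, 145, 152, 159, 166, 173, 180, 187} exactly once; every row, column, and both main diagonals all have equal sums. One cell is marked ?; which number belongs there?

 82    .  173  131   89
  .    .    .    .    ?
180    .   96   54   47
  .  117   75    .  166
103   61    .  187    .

The 25 entries sum to 2575, so each line sums to 2575/5 = 515.
Using row 1: 82 + 173 + 131 + 89 + ? → (1,2) = 515 − 475 = 40.
Row 3: 180 + 96 + 54 + 47 + ? = 515, so (3,2) = 138.
Column 2: 40 + 138 + 117 + 61 + ? = 515, so (2,2) = 159.
Using anti-diagonal: 89 + 96 + 117 + 103 + ? → (2,4) = 515 − 405 = 110.
The remaining cell in column 4 is (4,4) = 515 − 482 = 33.
Using main diagonal: 82 + 159 + 96 + 33 + ? → (5,5) = 515 − 370 = 145.
From row 4, 515 − (117 + 75 + 33 + 166) gives (4,1) = 124.
Row 5 must total 515; the given cells sum to 496, so (5,3) = 19.
Column 1 must total 515; the given cells sum to 489, so (2,1) = 26.
Column 3 must total 515; the given cells sum to 363, so (2,3) = 152.
Column 5 must total 515; the given cells sum to 447, so (2,5) = 68.

68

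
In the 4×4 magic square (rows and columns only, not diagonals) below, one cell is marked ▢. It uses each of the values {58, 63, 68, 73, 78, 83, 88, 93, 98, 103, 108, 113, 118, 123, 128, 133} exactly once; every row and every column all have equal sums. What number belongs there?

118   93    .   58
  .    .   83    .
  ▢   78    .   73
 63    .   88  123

133

The 16 entries sum to 1528, so each line sums to 1528/4 = 382.
Using row 1: 118 + 93 + 58 + ? → (1,3) = 382 − 269 = 113.
The remaining cell in row 4 is (4,2) = 382 − 274 = 108.
Using column 2: 93 + 78 + 108 + ? → (2,2) = 382 − 279 = 103.
Using column 3: 113 + 83 + 88 + ? → (3,3) = 382 − 284 = 98.
Column 4: 58 + 73 + 123 + ? = 382, so (2,4) = 128.
Row 2: 103 + 83 + 128 + ? = 382, so (2,1) = 68.
Using row 3: 78 + 98 + 73 + ? → (3,1) = 382 − 249 = 133.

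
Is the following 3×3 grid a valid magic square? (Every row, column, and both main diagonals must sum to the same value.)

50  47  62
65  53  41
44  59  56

Row 1: 50 + 47 + 62 = 159.
Row 2: 65 + 53 + 41 = 159.
Row 3: 44 + 59 + 56 = 159.
Column 1: 50 + 65 + 44 = 159.
Column 2: 47 + 53 + 59 = 159.
Column 3: 62 + 41 + 56 = 159.
Main diagonal: 50 + 53 + 56 = 159.
Anti-diagonal: 62 + 53 + 44 = 159.
All lines sum to 159.

Yes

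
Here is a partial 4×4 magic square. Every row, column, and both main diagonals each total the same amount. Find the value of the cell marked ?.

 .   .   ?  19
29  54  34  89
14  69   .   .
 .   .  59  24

64

Row 2 is complete and sums to 206; that is the magic constant.
Using column 4: 19 + 89 + 24 + ? → (3,4) = 206 − 132 = 74.
From anti-diagonal, 206 − (19 + 34 + 69) gives (4,1) = 84.
Row 3 must total 206; the given cells sum to 157, so (3,3) = 49.
Row 4 needs 206; the known cells sum to 167, so (4,2) = 39.
The remaining cell in column 1 is (1,1) = 206 − 127 = 79.
The remaining cell in column 2 is (1,2) = 206 − 162 = 44.
Column 3 must total 206; the given cells sum to 142, so (1,3) = 64.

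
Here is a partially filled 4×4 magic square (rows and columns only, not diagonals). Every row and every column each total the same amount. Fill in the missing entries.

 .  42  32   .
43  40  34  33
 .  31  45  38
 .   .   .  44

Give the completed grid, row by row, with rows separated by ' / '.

41 42 32 35 / 43 40 34 33 / 36 31 45 38 / 30 37 39 44

Row 2 is already complete: 43 + 40 + 34 + 33 = 150, so that is the magic constant.
Using row 3: 31 + 45 + 38 + ? → (3,1) = 150 − 114 = 36.
Column 2 needs 150; the known cells sum to 113, so (4,2) = 37.
Column 3 needs 150; the known cells sum to 111, so (4,3) = 39.
From column 4, 150 − (33 + 38 + 44) gives (1,4) = 35.
Row 1: 42 + 32 + 35 + ? = 150, so (1,1) = 41.
From row 4, 150 − (37 + 39 + 44) gives (4,1) = 30.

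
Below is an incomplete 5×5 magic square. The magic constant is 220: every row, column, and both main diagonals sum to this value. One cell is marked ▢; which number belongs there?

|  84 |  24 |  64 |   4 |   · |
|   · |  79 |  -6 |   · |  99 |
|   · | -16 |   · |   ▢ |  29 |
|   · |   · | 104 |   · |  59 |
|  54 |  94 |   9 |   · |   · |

89

From row 1, 220 − (84 + 24 + 64 + 4) gives (1,5) = 44.
Using column 2: 24 + 79 + (-16) + 94 + ? → (4,2) = 220 − 181 = 39.
Using column 3: 64 + (-6) + 104 + 9 + ? → (3,3) = 220 − 171 = 49.
Column 5 must total 220; the given cells sum to 231, so (5,5) = -11.
Main diagonal: 84 + 79 + 49 + (-11) + ? = 220, so (4,4) = 19.
Anti-diagonal: 44 + 49 + 39 + 54 + ? = 220, so (2,4) = 34.
Row 2 needs 220; the known cells sum to 206, so (2,1) = 14.
Row 4 needs 220; the known cells sum to 221, so (4,1) = -1.
Row 5: 54 + 94 + 9 + (-11) + ? = 220, so (5,4) = 74.
The remaining cell in column 1 is (3,1) = 220 − 151 = 69.
Using column 4: 4 + 34 + 19 + 74 + ? → (3,4) = 220 − 131 = 89.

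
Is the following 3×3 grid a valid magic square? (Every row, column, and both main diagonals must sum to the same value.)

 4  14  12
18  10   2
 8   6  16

Row 1: 4 + 14 + 12 = 30.
Row 2: 18 + 10 + 2 = 30.
Row 3: 8 + 6 + 16 = 30.
Column 1: 4 + 18 + 8 = 30.
Column 2: 14 + 10 + 6 = 30.
Column 3: 12 + 2 + 16 = 30.
Main diagonal: 4 + 10 + 16 = 30.
Anti-diagonal: 12 + 10 + 8 = 30.
All lines sum to 30.

Yes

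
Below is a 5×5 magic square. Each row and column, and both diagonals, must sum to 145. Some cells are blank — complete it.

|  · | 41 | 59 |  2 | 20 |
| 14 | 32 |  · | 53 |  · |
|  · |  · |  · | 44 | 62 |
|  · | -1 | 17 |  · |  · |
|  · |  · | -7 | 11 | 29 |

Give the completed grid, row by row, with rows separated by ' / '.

23 41 59 2 20 / 14 32 50 53 -4 / 5 8 26 44 62 / 56 -1 17 35 38 / 47 65 -7 11 29

Row 1: 41 + 59 + 2 + 20 + ? = 145, so (1,1) = 23.
Using column 4: 2 + 53 + 44 + 11 + ? → (4,4) = 145 − 110 = 35.
Using main diagonal: 23 + 32 + 35 + 29 + ? → (3,3) = 145 − 119 = 26.
Anti-diagonal: 20 + 53 + 26 + (-1) + ? = 145, so (5,1) = 47.
Row 5: 47 + (-7) + 11 + 29 + ? = 145, so (5,2) = 65.
Column 2 needs 145; the known cells sum to 137, so (3,2) = 8.
Column 3: 59 + 26 + 17 + (-7) + ? = 145, so (2,3) = 50.
Using row 2: 14 + 32 + 50 + 53 + ? → (2,5) = 145 − 149 = -4.
Using row 3: 8 + 26 + 44 + 62 + ? → (3,1) = 145 − 140 = 5.
Using column 1: 23 + 14 + 5 + 47 + ? → (4,1) = 145 − 89 = 56.
From column 5, 145 − (20 + (-4) + 62 + 29) gives (4,5) = 38.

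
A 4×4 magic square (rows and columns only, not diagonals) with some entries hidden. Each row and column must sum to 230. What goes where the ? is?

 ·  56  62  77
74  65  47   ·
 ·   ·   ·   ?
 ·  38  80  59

50

Row 1: 56 + 62 + 77 + ? = 230, so (1,1) = 35.
From row 2, 230 − (74 + 65 + 47) gives (2,4) = 44.
Row 4 needs 230; the known cells sum to 177, so (4,1) = 53.
Column 1 needs 230; the known cells sum to 162, so (3,1) = 68.
Using column 2: 56 + 65 + 38 + ? → (3,2) = 230 − 159 = 71.
From column 3, 230 − (62 + 47 + 80) gives (3,3) = 41.
Column 4 must total 230; the given cells sum to 180, so (3,4) = 50.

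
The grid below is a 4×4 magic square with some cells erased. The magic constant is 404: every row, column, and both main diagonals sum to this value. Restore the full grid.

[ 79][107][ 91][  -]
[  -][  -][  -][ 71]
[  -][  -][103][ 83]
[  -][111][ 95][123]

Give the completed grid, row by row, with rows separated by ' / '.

Using row 1: 79 + 107 + 91 + ? → (1,4) = 404 − 277 = 127.
Row 4: 111 + 95 + 123 + ? = 404, so (4,1) = 75.
From column 3, 404 − (91 + 103 + 95) gives (2,3) = 115.
Using main diagonal: 79 + 103 + 123 + ? → (2,2) = 404 − 305 = 99.
Anti-diagonal needs 404; the known cells sum to 317, so (3,2) = 87.
Using row 2: 99 + 115 + 71 + ? → (2,1) = 404 − 285 = 119.
From row 3, 404 − (87 + 103 + 83) gives (3,1) = 131.

79 107 91 127 / 119 99 115 71 / 131 87 103 83 / 75 111 95 123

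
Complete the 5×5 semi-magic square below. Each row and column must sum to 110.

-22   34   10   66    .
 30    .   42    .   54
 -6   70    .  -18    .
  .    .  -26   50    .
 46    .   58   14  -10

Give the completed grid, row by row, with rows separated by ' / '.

Row 1 must total 110; the given cells sum to 88, so (1,5) = 22.
Row 5 must total 110; the given cells sum to 108, so (5,2) = 2.
Column 1 needs 110; the known cells sum to 48, so (4,1) = 62.
Column 3 must total 110; the given cells sum to 84, so (3,3) = 26.
Column 4: 66 + (-18) + 50 + 14 + ? = 110, so (2,4) = -2.
From row 2, 110 − (30 + 42 + (-2) + 54) gives (2,2) = -14.
From row 3, 110 − (-6 + 70 + 26 + (-18)) gives (3,5) = 38.
Using column 2: 34 + (-14) + 70 + 2 + ? → (4,2) = 110 − 92 = 18.
Using column 5: 22 + 54 + 38 + (-10) + ? → (4,5) = 110 − 104 = 6.

-22 34 10 66 22 / 30 -14 42 -2 54 / -6 70 26 -18 38 / 62 18 -26 50 6 / 46 2 58 14 -10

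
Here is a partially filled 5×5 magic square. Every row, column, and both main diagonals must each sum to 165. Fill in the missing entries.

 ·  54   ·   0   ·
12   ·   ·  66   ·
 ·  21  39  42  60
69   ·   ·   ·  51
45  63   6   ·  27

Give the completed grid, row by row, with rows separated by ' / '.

From row 3, 165 − (21 + 39 + 42 + 60) gives (3,1) = 3.
Using row 5: 45 + 63 + 6 + 27 + ? → (5,4) = 165 − 141 = 24.
The remaining cell in column 1 is (1,1) = 165 − 129 = 36.
Using column 4: 0 + 66 + 42 + 24 + ? → (4,4) = 165 − 132 = 33.
Using main diagonal: 36 + 39 + 33 + 27 + ? → (2,2) = 165 − 135 = 30.
From column 2, 165 − (54 + 30 + 21 + 63) gives (4,2) = -3.
Anti-diagonal needs 165; the known cells sum to 147, so (1,5) = 18.
Row 1 must total 165; the given cells sum to 108, so (1,3) = 57.
Using row 4: 69 + (-3) + 33 + 51 + ? → (4,3) = 165 − 150 = 15.
Column 3: 57 + 39 + 15 + 6 + ? = 165, so (2,3) = 48.
Column 5 needs 165; the known cells sum to 156, so (2,5) = 9.

36 54 57 0 18 / 12 30 48 66 9 / 3 21 39 42 60 / 69 -3 15 33 51 / 45 63 6 24 27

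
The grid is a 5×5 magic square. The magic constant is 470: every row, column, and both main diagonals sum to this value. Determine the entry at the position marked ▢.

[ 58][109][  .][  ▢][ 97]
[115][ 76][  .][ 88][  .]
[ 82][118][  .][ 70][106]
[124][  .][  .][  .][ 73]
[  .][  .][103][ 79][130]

121

Using row 3: 82 + 118 + 70 + 106 + ? → (3,3) = 470 − 376 = 94.
Using column 1: 58 + 115 + 82 + 124 + ? → (5,1) = 470 − 379 = 91.
From column 5, 470 − (97 + 106 + 73 + 130) gives (2,5) = 64.
The remaining cell in main diagonal is (4,4) = 470 − 358 = 112.
Anti-diagonal must total 470; the given cells sum to 370, so (4,2) = 100.
Row 2 needs 470; the known cells sum to 343, so (2,3) = 127.
Row 4: 124 + 100 + 112 + 73 + ? = 470, so (4,3) = 61.
The remaining cell in row 5 is (5,2) = 470 − 403 = 67.
Using column 3: 127 + 94 + 61 + 103 + ? → (1,3) = 470 − 385 = 85.
Column 4: 88 + 70 + 112 + 79 + ? = 470, so (1,4) = 121.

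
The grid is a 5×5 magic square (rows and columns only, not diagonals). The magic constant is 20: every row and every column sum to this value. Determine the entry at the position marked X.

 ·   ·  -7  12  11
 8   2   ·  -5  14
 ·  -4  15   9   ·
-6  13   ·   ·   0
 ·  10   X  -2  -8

Row 2: 8 + 2 + (-5) + 14 + ? = 20, so (2,3) = 1.
Column 2: 2 + (-4) + 13 + 10 + ? = 20, so (1,2) = -1.
The remaining cell in column 4 is (4,4) = 20 − 14 = 6.
Column 5 must total 20; the given cells sum to 17, so (3,5) = 3.
From row 1, 20 − (-1 + (-7) + 12 + 11) gives (1,1) = 5.
Row 3 needs 20; the known cells sum to 23, so (3,1) = -3.
Row 4: -6 + 13 + 6 + 0 + ? = 20, so (4,3) = 7.
The remaining cell in column 1 is (5,1) = 20 − 4 = 16.
From column 3, 20 − (-7 + 1 + 15 + 7) gives (5,3) = 4.

4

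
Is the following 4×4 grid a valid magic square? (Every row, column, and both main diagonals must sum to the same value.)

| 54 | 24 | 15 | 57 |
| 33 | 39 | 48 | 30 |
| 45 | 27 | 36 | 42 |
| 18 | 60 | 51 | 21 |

Yes

Row 1: 54 + 24 + 15 + 57 = 150.
Row 2: 33 + 39 + 48 + 30 = 150.
Row 3: 45 + 27 + 36 + 42 = 150.
Row 4: 18 + 60 + 51 + 21 = 150.
Column 1: 54 + 33 + 45 + 18 = 150.
Column 2: 24 + 39 + 27 + 60 = 150.
Column 3: 15 + 48 + 36 + 51 = 150.
Column 4: 57 + 30 + 42 + 21 = 150.
Main diagonal: 54 + 39 + 36 + 21 = 150.
Anti-diagonal: 57 + 48 + 27 + 18 = 150.
All lines sum to 150.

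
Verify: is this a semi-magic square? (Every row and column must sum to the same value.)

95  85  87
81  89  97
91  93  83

Yes

Row 1: 95 + 85 + 87 = 267.
Row 2: 81 + 89 + 97 = 267.
Row 3: 91 + 93 + 83 = 267.
Column 1: 95 + 81 + 91 = 267.
Column 2: 85 + 89 + 93 = 267.
Column 3: 87 + 97 + 83 = 267.
All lines sum to 267.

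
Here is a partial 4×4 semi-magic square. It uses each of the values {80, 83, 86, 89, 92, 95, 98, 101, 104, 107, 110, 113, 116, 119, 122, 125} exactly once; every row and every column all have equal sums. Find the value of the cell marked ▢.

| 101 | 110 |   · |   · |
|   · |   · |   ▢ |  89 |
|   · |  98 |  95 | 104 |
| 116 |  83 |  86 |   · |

122

The 16 entries sum to 1640, so each line sums to 1640/4 = 410.
The remaining cell in row 3 is (3,1) = 410 − 297 = 113.
Row 4 must total 410; the given cells sum to 285, so (4,4) = 125.
The remaining cell in column 1 is (2,1) = 410 − 330 = 80.
Column 2: 110 + 98 + 83 + ? = 410, so (2,2) = 119.
The remaining cell in column 4 is (1,4) = 410 − 318 = 92.
From row 1, 410 − (101 + 110 + 92) gives (1,3) = 107.
From row 2, 410 − (80 + 119 + 89) gives (2,3) = 122.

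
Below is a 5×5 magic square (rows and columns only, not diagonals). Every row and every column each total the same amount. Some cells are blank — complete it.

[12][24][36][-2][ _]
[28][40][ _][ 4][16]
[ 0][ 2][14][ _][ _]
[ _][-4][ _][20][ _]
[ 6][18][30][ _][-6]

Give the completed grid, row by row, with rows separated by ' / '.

Column 2 is already complete: 24 + 40 + 2 + -4 + 18 = 80, so that is the magic constant.
From row 1, 80 − (12 + 24 + 36 + (-2)) gives (1,5) = 10.
Row 2 needs 80; the known cells sum to 88, so (2,3) = -8.
Row 5 needs 80; the known cells sum to 48, so (5,4) = 32.
Column 1 must total 80; the given cells sum to 46, so (4,1) = 34.
Column 3 must total 80; the given cells sum to 72, so (4,3) = 8.
The remaining cell in column 4 is (3,4) = 80 − 54 = 26.
From row 3, 80 − (0 + 2 + 14 + 26) gives (3,5) = 38.
Row 4 needs 80; the known cells sum to 58, so (4,5) = 22.

12 24 36 -2 10 / 28 40 -8 4 16 / 0 2 14 26 38 / 34 -4 8 20 22 / 6 18 30 32 -6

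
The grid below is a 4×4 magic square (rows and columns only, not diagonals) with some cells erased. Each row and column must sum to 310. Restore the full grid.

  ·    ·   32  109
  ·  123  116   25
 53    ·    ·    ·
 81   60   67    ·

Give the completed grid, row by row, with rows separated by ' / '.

Row 2 needs 310; the known cells sum to 264, so (2,1) = 46.
Using row 4: 81 + 60 + 67 + ? → (4,4) = 310 − 208 = 102.
The remaining cell in column 1 is (1,1) = 310 − 180 = 130.
Column 3 must total 310; the given cells sum to 215, so (3,3) = 95.
Column 4 must total 310; the given cells sum to 236, so (3,4) = 74.
Row 1: 130 + 32 + 109 + ? = 310, so (1,2) = 39.
Using row 3: 53 + 95 + 74 + ? → (3,2) = 310 − 222 = 88.

130 39 32 109 / 46 123 116 25 / 53 88 95 74 / 81 60 67 102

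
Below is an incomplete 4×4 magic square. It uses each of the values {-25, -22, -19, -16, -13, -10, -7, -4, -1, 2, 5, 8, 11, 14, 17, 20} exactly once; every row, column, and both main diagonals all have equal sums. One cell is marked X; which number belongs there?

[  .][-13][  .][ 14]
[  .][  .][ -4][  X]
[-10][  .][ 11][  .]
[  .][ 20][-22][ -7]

The 16 entries sum to -40, so each line sums to -40/4 = -10.
From row 4, -10 − (20 + (-22) + (-7)) gives (4,1) = -1.
Column 3: -4 + 11 + (-22) + ? = -10, so (1,3) = 5.
Using anti-diagonal: 14 + (-4) + (-1) + ? → (3,2) = -10 − 9 = -19.
Row 1 must total -10; the given cells sum to 6, so (1,1) = -16.
Using row 3: -10 + (-19) + 11 + ? → (3,4) = -10 − (-18) = 8.
The remaining cell in column 1 is (2,1) = -10 − (-27) = 17.
From column 2, -10 − (-13 + (-19) + 20) gives (2,2) = 2.
Column 4: 14 + 8 + (-7) + ? = -10, so (2,4) = -25.

-25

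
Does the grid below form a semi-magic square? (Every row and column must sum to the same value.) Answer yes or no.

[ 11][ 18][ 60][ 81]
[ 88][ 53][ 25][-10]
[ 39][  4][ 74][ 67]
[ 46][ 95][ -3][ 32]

Row 1: 11 + 18 + 60 + 81 = 170.
Row 2: 88 + 53 + 25 + (-10) = 156.
Row 3: 39 + 4 + 74 + 67 = 184.
Row 4: 46 + 95 + (-3) + 32 = 170.
Column 1: 11 + 88 + 39 + 46 = 184.
Column 2: 18 + 53 + 4 + 95 = 170.
Column 3: 60 + 25 + 74 + (-3) = 156.
Column 4: 81 + (-10) + 67 + 32 = 170.

No — row 3 sums to 184 but row 2 sums to 156.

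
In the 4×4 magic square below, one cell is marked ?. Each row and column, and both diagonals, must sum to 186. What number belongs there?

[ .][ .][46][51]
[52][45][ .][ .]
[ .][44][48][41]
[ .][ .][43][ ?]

Row 3 must total 186; the given cells sum to 133, so (3,1) = 53.
Using column 3: 46 + 48 + 43 + ? → (2,3) = 186 − 137 = 49.
Anti-diagonal must total 186; the given cells sum to 144, so (4,1) = 42.
Row 2 must total 186; the given cells sum to 146, so (2,4) = 40.
Using column 1: 52 + 53 + 42 + ? → (1,1) = 186 − 147 = 39.
Using column 4: 51 + 40 + 41 + ? → (4,4) = 186 − 132 = 54.

54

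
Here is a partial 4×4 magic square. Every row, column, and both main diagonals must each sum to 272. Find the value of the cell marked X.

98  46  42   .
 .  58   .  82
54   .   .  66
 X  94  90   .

50

Row 1 must total 272; the given cells sum to 186, so (1,4) = 86.
Column 2 must total 272; the given cells sum to 198, so (3,2) = 74.
Column 4 must total 272; the given cells sum to 234, so (4,4) = 38.
Main diagonal must total 272; the given cells sum to 194, so (3,3) = 78.
From row 4, 272 − (94 + 90 + 38) gives (4,1) = 50.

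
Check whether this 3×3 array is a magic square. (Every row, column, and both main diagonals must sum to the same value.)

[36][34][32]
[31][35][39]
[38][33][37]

No — column 2 sums to 102 but anti-diagonal sums to 105.

Row 1: 36 + 34 + 32 = 102.
Row 2: 31 + 35 + 39 = 105.
Row 3: 38 + 33 + 37 = 108.
Column 1: 36 + 31 + 38 = 105.
Column 2: 34 + 35 + 33 = 102.
Column 3: 32 + 39 + 37 = 108.
Main diagonal: 36 + 35 + 37 = 108.
Anti-diagonal: 32 + 35 + 38 = 105.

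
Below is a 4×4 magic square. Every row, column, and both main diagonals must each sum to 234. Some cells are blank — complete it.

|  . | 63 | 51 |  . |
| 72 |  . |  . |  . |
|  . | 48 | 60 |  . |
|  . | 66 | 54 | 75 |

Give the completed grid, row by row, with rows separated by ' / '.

From row 4, 234 − (66 + 54 + 75) gives (4,1) = 39.
Column 2: 63 + 48 + 66 + ? = 234, so (2,2) = 57.
Column 3: 51 + 60 + 54 + ? = 234, so (2,3) = 69.
Main diagonal must total 234; the given cells sum to 192, so (1,1) = 42.
Using anti-diagonal: 69 + 48 + 39 + ? → (1,4) = 234 − 156 = 78.
Row 2 must total 234; the given cells sum to 198, so (2,4) = 36.
The remaining cell in column 1 is (3,1) = 234 − 153 = 81.
Column 4 must total 234; the given cells sum to 189, so (3,4) = 45.

42 63 51 78 / 72 57 69 36 / 81 48 60 45 / 39 66 54 75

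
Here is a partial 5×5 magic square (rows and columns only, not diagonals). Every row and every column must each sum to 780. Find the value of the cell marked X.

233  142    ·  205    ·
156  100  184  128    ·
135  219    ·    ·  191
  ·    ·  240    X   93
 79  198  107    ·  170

Using row 2: 156 + 100 + 184 + 128 + ? → (2,5) = 780 − 568 = 212.
Row 5: 79 + 198 + 107 + 170 + ? = 780, so (5,4) = 226.
The remaining cell in column 1 is (4,1) = 780 − 603 = 177.
Column 2: 142 + 100 + 219 + 198 + ? = 780, so (4,2) = 121.
Column 5 must total 780; the given cells sum to 666, so (1,5) = 114.
Row 1 needs 780; the known cells sum to 694, so (1,3) = 86.
Row 4 must total 780; the given cells sum to 631, so (4,4) = 149.

149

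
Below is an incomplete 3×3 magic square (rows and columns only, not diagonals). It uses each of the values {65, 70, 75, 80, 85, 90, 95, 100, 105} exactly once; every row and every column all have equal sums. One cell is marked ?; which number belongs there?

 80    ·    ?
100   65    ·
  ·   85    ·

70

The 9 entries sum to 765, so each line sums to 765/3 = 255.
From row 2, 255 − (100 + 65) gives (2,3) = 90.
Using column 1: 80 + 100 + ? → (3,1) = 255 − 180 = 75.
From column 2, 255 − (65 + 85) gives (1,2) = 105.
The remaining cell in row 1 is (1,3) = 255 − 185 = 70.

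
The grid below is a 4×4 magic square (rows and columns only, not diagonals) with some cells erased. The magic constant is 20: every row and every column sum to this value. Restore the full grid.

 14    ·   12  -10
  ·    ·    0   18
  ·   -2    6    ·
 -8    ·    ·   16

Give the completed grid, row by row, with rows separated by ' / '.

14 4 12 -10 / -6 8 0 18 / 20 -2 6 -4 / -8 10 2 16

The remaining cell in row 1 is (1,2) = 20 − 16 = 4.
Using column 3: 12 + 0 + 6 + ? → (4,3) = 20 − 18 = 2.
From column 4, 20 − (-10 + 18 + 16) gives (3,4) = -4.
Row 3: -2 + 6 + (-4) + ? = 20, so (3,1) = 20.
The remaining cell in row 4 is (4,2) = 20 − 10 = 10.
Column 1 must total 20; the given cells sum to 26, so (2,1) = -6.
Column 2 must total 20; the given cells sum to 12, so (2,2) = 8.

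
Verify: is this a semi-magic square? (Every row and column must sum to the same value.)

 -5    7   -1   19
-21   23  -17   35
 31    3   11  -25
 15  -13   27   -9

Row 1: -5 + 7 + (-1) + 19 = 20.
Row 2: -21 + 23 + (-17) + 35 = 20.
Row 3: 31 + 3 + 11 + (-25) = 20.
Row 4: 15 + (-13) + 27 + (-9) = 20.
Column 1: -5 + (-21) + 31 + 15 = 20.
Column 2: 7 + 23 + 3 + (-13) = 20.
Column 3: -1 + (-17) + 11 + 27 = 20.
Column 4: 19 + 35 + (-25) + (-9) = 20.
All lines sum to 20.

Yes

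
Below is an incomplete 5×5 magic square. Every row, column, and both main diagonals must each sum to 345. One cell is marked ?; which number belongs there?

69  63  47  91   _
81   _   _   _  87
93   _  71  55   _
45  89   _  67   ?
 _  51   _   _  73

61

From row 1, 345 − (69 + 63 + 47 + 91) gives (1,5) = 75.
Column 1 must total 345; the given cells sum to 288, so (5,1) = 57.
The remaining cell in main diagonal is (2,2) = 345 − 280 = 65.
Anti-diagonal must total 345; the given cells sum to 292, so (2,4) = 53.
Using row 2: 81 + 65 + 53 + 87 + ? → (2,3) = 345 − 286 = 59.
Column 2 must total 345; the given cells sum to 268, so (3,2) = 77.
Using column 4: 91 + 53 + 55 + 67 + ? → (5,4) = 345 − 266 = 79.
Using row 3: 93 + 77 + 71 + 55 + ? → (3,5) = 345 − 296 = 49.
Using row 5: 57 + 51 + 79 + 73 + ? → (5,3) = 345 − 260 = 85.
Column 3 needs 345; the known cells sum to 262, so (4,3) = 83.
Column 5: 75 + 87 + 49 + 73 + ? = 345, so (4,5) = 61.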